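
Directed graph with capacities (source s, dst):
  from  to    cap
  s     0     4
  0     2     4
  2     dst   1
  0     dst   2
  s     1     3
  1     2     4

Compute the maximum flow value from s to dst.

3

Augment s→0→dst: bottleneck 2. Total 2.
Augment s→1→2→dst: bottleneck 1. Total 3.
No augmenting path remains in the residual graph.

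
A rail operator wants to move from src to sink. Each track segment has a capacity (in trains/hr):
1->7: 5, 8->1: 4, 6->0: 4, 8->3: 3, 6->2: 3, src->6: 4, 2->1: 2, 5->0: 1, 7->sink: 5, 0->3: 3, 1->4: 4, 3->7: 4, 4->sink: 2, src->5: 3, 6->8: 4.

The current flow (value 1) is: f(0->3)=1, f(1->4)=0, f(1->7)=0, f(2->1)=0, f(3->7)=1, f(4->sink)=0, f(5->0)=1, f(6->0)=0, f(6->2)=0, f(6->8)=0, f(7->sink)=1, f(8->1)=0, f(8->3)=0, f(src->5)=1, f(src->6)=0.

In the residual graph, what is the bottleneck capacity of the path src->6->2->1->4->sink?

Residual capacities along the path: src->6: 4, 6->2: 3, 2->1: 2, 1->4: 4, 4->sink: 2.
Minimum is 2.

2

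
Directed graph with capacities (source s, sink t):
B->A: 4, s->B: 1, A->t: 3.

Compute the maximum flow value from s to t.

Augment s->B->A->t: bottleneck 1. Total 1.
No augmenting path remains in the residual graph.

1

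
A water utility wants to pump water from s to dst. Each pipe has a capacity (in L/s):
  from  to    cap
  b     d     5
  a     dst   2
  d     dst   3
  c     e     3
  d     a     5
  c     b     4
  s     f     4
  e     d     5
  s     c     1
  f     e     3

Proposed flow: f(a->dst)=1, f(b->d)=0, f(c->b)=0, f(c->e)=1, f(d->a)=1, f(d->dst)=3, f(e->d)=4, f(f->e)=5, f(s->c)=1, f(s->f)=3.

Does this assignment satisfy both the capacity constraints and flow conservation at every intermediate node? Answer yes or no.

No

Capacity violated on f->e: flow 5 > capacity 3.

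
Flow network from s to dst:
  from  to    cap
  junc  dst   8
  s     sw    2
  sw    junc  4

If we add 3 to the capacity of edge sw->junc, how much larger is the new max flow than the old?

Original max flow = 2.
Edge sw->junc does not cross the min cut (source side {s}), so extra capacity there cannot help.
New max flow = 2. Increase = 0.

0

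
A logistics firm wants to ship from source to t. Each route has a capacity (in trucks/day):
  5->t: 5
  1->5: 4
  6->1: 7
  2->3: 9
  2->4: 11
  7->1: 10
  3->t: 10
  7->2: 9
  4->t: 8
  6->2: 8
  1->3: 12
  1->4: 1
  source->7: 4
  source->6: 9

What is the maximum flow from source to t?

13

Augment source->7->2->4->t: bottleneck 4. Total 4.
Augment source->6->2->4->t: bottleneck 4. Total 8.
Augment source->6->2->3->t: bottleneck 4. Total 12.
Augment source->6->1->5->t: bottleneck 1. Total 13.
No augmenting path remains in the residual graph.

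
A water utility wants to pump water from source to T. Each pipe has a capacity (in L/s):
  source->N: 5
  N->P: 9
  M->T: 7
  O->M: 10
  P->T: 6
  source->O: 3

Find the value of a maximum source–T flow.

8

Augment source->N->P->T: bottleneck 5. Total 5.
Augment source->O->M->T: bottleneck 3. Total 8.
No augmenting path remains in the residual graph.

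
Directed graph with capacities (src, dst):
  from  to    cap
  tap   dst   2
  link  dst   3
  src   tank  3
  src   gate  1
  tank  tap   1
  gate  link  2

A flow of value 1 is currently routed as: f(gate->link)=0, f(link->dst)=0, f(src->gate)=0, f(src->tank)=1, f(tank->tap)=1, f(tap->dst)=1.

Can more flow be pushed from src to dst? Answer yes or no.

Yes

Residual path src->gate->link->dst has bottleneck 1 > 0.
Pushing 1 along it raises the flow to 2, so the given flow is not maximum.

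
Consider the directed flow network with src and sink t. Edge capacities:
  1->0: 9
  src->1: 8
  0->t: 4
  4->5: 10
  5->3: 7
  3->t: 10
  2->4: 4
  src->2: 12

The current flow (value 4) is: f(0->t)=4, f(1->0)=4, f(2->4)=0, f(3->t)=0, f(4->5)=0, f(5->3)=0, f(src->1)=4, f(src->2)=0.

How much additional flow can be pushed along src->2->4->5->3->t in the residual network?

Residual capacities along the path: src->2: 12, 2->4: 4, 4->5: 10, 5->3: 7, 3->t: 10.
Minimum is 4.

4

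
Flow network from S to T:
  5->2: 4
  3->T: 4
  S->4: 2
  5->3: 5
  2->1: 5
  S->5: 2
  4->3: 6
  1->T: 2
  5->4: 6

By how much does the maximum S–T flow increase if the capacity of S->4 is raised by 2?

Original max flow = 4.
After raising cap(S->4), augmenting paths through that edge carry 2 more units.
New max flow = 6. Increase = 2.

2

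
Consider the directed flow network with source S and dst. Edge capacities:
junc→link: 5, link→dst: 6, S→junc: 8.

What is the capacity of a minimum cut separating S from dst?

5

Max flow = 5 (via 1 augmenting path).
In the residual at optimum, the set reachable from S is {S, junc}.
Cut edges: junc→link (cap 5). Sum = 5.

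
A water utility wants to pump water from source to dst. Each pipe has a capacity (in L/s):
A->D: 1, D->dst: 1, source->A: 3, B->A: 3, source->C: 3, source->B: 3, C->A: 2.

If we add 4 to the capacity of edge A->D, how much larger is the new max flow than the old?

Original max flow = 1.
Even with extra capacity on A->D, another cut of capacity 1 remains binding.
New max flow = 1. Increase = 0.

0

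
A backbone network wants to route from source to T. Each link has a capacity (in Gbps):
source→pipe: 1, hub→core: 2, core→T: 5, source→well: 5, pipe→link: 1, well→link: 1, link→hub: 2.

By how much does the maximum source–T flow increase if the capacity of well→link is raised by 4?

Original max flow = 2.
Even with extra capacity on well→link, another cut of capacity 2 remains binding.
New max flow = 2. Increase = 0.

0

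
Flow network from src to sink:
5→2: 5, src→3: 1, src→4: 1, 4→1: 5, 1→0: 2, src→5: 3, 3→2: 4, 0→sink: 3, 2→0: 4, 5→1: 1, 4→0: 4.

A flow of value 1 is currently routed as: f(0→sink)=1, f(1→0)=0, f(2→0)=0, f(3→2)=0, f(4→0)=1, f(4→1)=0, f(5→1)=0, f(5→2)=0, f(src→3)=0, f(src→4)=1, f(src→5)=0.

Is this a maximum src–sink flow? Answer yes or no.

No

Residual path src→5→1→0→sink has bottleneck 1 > 0.
Pushing 1 along it raises the flow to 2, so the given flow is not maximum.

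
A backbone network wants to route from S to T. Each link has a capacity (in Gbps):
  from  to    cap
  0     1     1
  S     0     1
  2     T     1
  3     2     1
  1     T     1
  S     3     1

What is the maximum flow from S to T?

2

Augment S->3->2->T: bottleneck 1. Total 1.
Augment S->0->1->T: bottleneck 1. Total 2.
No augmenting path remains in the residual graph.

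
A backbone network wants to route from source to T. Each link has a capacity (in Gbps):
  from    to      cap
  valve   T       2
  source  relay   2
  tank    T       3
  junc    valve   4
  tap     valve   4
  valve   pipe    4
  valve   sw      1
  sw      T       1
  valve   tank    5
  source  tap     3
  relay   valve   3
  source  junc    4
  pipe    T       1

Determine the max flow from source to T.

Augment source->junc->valve->T: bottleneck 2. Total 2.
Augment source->junc->valve->sw->T: bottleneck 1. Total 3.
Augment source->junc->valve->pipe->T: bottleneck 1. Total 4.
Augment source->tap->valve->tank->T: bottleneck 3. Total 7.
No augmenting path remains in the residual graph.

7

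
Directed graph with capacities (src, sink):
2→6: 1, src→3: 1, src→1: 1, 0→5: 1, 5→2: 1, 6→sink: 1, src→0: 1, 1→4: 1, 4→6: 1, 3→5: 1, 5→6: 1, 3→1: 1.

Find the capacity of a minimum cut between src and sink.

1

Max flow = 1 (via 1 augmenting path).
In the residual at optimum, the set reachable from src is {0, 1, 2, 3, 4, 5, 6, src}.
Cut edges: 6→sink (cap 1). Sum = 1.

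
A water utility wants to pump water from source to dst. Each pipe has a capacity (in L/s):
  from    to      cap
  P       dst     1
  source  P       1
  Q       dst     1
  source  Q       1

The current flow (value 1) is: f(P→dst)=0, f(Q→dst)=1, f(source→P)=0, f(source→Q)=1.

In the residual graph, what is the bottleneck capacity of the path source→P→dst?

1

Residual capacities along the path: source→P: 1, P→dst: 1.
Minimum is 1.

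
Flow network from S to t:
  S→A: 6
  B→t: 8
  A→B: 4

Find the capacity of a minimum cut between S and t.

4

Max flow = 4 (via 1 augmenting path).
In the residual at optimum, the set reachable from S is {A, S}.
Cut edges: A→B (cap 4). Sum = 4.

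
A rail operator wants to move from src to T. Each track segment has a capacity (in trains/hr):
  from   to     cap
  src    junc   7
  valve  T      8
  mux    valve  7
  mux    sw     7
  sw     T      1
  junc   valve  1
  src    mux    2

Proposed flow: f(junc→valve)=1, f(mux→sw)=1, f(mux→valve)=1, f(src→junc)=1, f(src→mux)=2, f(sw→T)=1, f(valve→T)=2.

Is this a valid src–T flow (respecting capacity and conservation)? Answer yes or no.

Yes

Every edge has 0 ≤ f(e) ≤ cap(e).
At each intermediate node, inflow equals outflow.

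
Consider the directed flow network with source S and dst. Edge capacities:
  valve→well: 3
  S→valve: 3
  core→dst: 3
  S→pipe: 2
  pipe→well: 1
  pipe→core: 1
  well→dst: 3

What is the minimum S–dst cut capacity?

Max flow = 4 (via 3 augmenting paths).
In the residual at optimum, the set reachable from S is {S, pipe, valve, well}.
Cut edges: pipe→core (cap 1), well→dst (cap 3). Sum = 4.

4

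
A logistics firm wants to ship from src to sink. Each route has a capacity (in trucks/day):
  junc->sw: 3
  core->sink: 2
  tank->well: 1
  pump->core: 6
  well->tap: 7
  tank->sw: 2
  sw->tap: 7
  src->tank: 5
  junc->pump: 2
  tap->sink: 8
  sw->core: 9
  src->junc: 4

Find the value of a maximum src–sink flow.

7

Augment src->junc->pump->core->sink: bottleneck 2. Total 2.
Augment src->junc->sw->tap->sink: bottleneck 2. Total 4.
Augment src->tank->sw->tap->sink: bottleneck 2. Total 6.
Augment src->tank->well->tap->sink: bottleneck 1. Total 7.
No augmenting path remains in the residual graph.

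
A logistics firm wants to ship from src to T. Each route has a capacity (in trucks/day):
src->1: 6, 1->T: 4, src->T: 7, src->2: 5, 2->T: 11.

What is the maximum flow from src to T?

Augment src->T: bottleneck 7. Total 7.
Augment src->1->T: bottleneck 4. Total 11.
Augment src->2->T: bottleneck 5. Total 16.
No augmenting path remains in the residual graph.

16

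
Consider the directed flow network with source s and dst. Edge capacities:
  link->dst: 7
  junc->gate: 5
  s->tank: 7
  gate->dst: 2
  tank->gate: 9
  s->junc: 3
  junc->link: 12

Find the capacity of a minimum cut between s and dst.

Max flow = 5 (via 2 augmenting paths).
In the residual at optimum, the set reachable from s is {gate, s, tank}.
Cut edges: s->junc (cap 3), gate->dst (cap 2). Sum = 5.

5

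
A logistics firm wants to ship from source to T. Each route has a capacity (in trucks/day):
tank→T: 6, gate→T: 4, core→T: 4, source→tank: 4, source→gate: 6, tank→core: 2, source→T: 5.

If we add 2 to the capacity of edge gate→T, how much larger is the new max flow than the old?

2

Original max flow = 13.
After raising cap(gate→T), augmenting paths through that edge carry 2 more units.
New max flow = 15. Increase = 2.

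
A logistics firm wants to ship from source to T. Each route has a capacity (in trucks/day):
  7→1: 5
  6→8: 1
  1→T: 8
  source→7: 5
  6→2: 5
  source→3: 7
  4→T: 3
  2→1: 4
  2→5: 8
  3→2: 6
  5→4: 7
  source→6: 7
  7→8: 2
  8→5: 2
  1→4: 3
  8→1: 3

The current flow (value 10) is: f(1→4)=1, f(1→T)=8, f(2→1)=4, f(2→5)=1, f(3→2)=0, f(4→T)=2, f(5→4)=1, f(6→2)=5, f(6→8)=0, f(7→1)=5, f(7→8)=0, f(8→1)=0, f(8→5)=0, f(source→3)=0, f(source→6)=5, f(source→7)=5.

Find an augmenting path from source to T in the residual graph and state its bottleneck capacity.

Residual along source→6→8→5→4→T: source→6: 2, 6→8: 1, 8→5: 2, 5→4: 6, 4→T: 1.
Bottleneck = min = 1.

source→6→8→5→4→T, bottleneck 1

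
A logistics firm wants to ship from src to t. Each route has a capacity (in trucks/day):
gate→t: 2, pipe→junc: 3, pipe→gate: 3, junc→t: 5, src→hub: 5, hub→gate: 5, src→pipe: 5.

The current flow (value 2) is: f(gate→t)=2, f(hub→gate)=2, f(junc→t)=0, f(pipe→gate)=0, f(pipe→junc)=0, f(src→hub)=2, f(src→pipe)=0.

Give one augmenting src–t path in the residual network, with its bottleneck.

src→pipe→junc→t, bottleneck 3

Residual along src→pipe→junc→t: src→pipe: 5, pipe→junc: 3, junc→t: 5.
Bottleneck = min = 3.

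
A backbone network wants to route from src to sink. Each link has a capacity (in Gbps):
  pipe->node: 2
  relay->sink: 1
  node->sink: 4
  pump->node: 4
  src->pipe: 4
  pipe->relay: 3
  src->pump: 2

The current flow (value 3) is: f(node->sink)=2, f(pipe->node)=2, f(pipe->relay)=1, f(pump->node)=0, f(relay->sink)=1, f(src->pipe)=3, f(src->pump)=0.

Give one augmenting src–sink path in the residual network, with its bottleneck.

src->pump->node->sink, bottleneck 2

Residual along src->pump->node->sink: src->pump: 2, pump->node: 4, node->sink: 2.
Bottleneck = min = 2.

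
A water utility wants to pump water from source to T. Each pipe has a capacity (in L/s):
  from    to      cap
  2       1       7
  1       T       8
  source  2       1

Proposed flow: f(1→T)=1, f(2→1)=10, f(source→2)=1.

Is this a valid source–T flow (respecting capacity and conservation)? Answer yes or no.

No

Capacity violated on 2→1: flow 10 > capacity 7.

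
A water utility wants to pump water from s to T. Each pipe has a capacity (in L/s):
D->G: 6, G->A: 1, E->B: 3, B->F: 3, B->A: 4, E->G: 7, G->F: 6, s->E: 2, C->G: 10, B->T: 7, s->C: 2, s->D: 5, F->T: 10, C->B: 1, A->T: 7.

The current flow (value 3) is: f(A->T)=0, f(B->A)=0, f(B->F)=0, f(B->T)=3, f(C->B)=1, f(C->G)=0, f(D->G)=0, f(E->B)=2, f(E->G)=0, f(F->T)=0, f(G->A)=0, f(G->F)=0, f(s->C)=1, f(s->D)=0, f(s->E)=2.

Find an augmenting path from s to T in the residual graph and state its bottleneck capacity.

Residual along s->C->G->F->T: s->C: 1, C->G: 10, G->F: 6, F->T: 10.
Bottleneck = min = 1.

s->C->G->F->T, bottleneck 1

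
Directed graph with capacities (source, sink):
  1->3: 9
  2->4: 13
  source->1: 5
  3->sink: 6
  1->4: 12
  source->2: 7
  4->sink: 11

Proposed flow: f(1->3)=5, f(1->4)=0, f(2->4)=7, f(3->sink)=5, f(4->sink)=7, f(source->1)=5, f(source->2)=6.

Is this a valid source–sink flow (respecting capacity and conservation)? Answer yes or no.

No

Conservation fails at 2: inflow 6 ≠ outflow 7.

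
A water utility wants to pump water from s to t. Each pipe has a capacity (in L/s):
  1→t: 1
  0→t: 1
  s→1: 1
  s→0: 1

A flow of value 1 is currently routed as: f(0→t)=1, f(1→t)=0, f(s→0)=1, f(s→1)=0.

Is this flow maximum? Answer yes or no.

No

Residual path s→1→t has bottleneck 1 > 0.
Pushing 1 along it raises the flow to 2, so the given flow is not maximum.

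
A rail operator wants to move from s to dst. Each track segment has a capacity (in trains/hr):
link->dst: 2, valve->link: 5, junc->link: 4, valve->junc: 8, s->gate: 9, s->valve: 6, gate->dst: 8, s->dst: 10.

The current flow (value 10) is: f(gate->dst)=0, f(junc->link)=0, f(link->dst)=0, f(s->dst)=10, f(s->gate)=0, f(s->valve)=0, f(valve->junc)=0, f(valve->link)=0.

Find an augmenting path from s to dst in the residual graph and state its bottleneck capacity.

Residual along s->gate->dst: s->gate: 9, gate->dst: 8.
Bottleneck = min = 8.

s->gate->dst, bottleneck 8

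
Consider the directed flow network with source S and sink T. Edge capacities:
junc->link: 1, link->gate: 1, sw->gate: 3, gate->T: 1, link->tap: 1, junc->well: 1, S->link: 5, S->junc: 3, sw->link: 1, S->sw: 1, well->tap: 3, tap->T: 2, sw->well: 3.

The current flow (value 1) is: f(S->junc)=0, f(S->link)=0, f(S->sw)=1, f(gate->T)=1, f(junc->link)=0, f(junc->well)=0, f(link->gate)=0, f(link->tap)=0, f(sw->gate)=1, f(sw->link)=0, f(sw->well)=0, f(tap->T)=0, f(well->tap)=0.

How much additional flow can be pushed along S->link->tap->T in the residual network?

1

Residual capacities along the path: S->link: 5, link->tap: 1, tap->T: 2.
Minimum is 1.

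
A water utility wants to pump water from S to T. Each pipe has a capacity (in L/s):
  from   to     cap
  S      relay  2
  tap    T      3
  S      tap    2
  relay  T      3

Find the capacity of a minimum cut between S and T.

4

Max flow = 4 (via 2 augmenting paths).
In the residual at optimum, the set reachable from S is {S}.
Cut edges: S->relay (cap 2), S->tap (cap 2). Sum = 4.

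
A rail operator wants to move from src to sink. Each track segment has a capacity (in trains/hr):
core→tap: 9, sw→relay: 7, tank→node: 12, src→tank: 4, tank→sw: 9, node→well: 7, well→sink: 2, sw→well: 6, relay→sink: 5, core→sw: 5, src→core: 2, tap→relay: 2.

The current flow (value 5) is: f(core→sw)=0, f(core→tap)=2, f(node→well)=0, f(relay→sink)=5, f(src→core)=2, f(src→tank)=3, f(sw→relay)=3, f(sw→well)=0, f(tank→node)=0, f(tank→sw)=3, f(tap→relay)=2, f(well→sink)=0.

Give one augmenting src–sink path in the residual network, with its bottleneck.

Residual along src→tank→sw→well→sink: src→tank: 1, tank→sw: 6, sw→well: 6, well→sink: 2.
Bottleneck = min = 1.

src→tank→sw→well→sink, bottleneck 1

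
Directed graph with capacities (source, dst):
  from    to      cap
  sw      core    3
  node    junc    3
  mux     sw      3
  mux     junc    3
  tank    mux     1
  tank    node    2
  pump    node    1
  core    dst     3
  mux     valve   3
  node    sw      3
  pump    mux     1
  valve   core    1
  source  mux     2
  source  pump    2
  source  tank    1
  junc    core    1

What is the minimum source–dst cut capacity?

Max flow = 3 (via 3 augmenting paths).
In the residual at optimum, the set reachable from source is {core, junc, mux, node, pump, source, sw, tank, valve}.
Cut edges: core→dst (cap 3). Sum = 3.

3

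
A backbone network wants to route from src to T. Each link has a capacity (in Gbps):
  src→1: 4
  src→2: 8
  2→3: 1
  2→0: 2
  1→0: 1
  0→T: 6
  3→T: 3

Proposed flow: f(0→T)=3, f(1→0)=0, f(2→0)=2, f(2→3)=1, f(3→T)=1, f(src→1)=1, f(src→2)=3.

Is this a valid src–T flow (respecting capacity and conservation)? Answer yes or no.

No

Conservation fails at 1: inflow 1 ≠ outflow 0.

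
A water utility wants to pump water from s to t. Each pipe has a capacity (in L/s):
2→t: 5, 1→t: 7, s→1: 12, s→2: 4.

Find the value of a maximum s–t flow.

11

Augment s→1→t: bottleneck 7. Total 7.
Augment s→2→t: bottleneck 4. Total 11.
No augmenting path remains in the residual graph.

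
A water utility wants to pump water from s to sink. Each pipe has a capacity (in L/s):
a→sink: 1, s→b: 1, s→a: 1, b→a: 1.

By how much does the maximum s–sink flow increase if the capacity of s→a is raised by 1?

Original max flow = 1.
Edge s→a does not cross the min cut (source side {a, b, s}), so extra capacity there cannot help.
New max flow = 1. Increase = 0.

0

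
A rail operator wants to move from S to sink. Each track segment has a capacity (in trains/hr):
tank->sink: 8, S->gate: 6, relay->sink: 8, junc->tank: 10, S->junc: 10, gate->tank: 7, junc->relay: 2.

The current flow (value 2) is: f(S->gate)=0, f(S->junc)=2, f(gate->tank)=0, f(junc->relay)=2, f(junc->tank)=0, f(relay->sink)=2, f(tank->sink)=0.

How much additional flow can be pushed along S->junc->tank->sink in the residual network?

Residual capacities along the path: S->junc: 8, junc->tank: 10, tank->sink: 8.
Minimum is 8.

8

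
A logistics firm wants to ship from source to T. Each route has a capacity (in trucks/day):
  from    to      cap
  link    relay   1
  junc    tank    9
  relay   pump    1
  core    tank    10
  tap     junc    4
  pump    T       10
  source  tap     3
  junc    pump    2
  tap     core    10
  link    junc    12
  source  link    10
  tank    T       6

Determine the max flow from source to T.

9

Augment source→tap→core→tank→T: bottleneck 3. Total 3.
Augment source→link→junc→tank→T: bottleneck 3. Total 6.
Augment source→link→junc→pump→T: bottleneck 2. Total 8.
Augment source→link→relay→pump→T: bottleneck 1. Total 9.
No augmenting path remains in the residual graph.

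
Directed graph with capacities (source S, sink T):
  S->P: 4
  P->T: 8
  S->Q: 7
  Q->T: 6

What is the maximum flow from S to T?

10

Augment S->P->T: bottleneck 4. Total 4.
Augment S->Q->T: bottleneck 6. Total 10.
No augmenting path remains in the residual graph.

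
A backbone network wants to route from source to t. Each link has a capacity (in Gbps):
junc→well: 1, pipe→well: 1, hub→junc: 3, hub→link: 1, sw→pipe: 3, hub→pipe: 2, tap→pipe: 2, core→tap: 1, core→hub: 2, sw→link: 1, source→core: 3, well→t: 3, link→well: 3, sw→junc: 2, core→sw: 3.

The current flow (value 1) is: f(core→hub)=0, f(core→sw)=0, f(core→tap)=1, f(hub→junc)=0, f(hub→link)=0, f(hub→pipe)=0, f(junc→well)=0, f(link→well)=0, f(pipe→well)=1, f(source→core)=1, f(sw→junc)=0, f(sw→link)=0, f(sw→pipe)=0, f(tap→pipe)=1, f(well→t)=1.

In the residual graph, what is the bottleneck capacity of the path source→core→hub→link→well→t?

Residual capacities along the path: source→core: 2, core→hub: 2, hub→link: 1, link→well: 3, well→t: 2.
Minimum is 1.

1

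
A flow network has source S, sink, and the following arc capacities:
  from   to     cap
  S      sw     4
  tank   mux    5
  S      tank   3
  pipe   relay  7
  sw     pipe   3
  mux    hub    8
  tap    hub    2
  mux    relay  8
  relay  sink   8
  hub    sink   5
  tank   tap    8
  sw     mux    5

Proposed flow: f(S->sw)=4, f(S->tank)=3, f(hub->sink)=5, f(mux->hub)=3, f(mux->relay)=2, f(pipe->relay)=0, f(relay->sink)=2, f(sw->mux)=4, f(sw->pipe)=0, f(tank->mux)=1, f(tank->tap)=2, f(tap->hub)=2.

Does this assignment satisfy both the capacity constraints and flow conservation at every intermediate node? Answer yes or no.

Every edge has 0 ≤ f(e) ≤ cap(e).
At each intermediate node, inflow equals outflow.

Yes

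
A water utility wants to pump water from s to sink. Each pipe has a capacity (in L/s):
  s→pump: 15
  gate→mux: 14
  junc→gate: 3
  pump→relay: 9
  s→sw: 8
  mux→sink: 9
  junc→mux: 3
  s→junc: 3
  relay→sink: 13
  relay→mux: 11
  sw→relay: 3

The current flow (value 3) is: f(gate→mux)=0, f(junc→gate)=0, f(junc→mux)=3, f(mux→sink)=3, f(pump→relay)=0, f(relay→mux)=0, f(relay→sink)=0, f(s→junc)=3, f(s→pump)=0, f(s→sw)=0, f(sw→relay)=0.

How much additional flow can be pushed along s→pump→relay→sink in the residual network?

Residual capacities along the path: s→pump: 15, pump→relay: 9, relay→sink: 13.
Minimum is 9.

9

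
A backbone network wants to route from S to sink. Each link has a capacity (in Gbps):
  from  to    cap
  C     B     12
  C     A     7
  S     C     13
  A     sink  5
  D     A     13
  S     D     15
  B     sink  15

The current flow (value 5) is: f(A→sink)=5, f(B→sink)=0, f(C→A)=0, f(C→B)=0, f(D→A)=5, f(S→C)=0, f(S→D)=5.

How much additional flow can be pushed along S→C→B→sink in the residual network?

Residual capacities along the path: S→C: 13, C→B: 12, B→sink: 15.
Minimum is 12.

12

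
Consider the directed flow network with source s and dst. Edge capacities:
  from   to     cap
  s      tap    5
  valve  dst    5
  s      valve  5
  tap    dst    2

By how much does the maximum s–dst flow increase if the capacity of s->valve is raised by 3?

0

Original max flow = 7.
Even with extra capacity on s->valve, another cut of capacity 7 remains binding.
New max flow = 7. Increase = 0.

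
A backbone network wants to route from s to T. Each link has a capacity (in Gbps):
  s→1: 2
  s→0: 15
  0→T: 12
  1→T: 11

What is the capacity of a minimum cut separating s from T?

Max flow = 14 (via 2 augmenting paths).
In the residual at optimum, the set reachable from s is {0, s}.
Cut edges: s→1 (cap 2), 0→T (cap 12). Sum = 14.

14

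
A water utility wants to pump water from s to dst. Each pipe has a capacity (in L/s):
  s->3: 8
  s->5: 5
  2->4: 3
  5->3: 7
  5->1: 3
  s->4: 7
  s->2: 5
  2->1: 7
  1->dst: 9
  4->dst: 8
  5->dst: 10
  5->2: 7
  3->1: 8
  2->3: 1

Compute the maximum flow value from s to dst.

22

Augment s->5->dst: bottleneck 5. Total 5.
Augment s->4->dst: bottleneck 7. Total 12.
Augment s->2->4->dst: bottleneck 1. Total 13.
Augment s->2->1->dst: bottleneck 4. Total 17.
Augment s->3->1->dst: bottleneck 5. Total 22.
No augmenting path remains in the residual graph.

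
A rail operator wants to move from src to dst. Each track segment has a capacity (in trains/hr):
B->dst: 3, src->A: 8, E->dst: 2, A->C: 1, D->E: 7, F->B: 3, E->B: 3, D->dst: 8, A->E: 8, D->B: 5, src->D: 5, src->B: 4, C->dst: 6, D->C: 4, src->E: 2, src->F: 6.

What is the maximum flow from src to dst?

Augment src->D->dst: bottleneck 5. Total 5.
Augment src->E->dst: bottleneck 2. Total 7.
Augment src->B->dst: bottleneck 3. Total 10.
Augment src->A->C->dst: bottleneck 1. Total 11.
No augmenting path remains in the residual graph.

11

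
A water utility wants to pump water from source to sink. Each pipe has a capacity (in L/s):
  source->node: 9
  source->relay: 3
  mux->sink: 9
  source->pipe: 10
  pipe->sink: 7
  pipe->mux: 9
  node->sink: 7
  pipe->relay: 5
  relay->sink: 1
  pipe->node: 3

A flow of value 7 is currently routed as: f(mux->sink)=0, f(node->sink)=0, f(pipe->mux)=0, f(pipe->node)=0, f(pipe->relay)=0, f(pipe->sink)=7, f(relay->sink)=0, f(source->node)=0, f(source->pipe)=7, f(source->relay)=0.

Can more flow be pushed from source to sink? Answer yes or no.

Residual path source->relay->sink has bottleneck 1 > 0.
Pushing 1 along it raises the flow to 8, so the given flow is not maximum.

Yes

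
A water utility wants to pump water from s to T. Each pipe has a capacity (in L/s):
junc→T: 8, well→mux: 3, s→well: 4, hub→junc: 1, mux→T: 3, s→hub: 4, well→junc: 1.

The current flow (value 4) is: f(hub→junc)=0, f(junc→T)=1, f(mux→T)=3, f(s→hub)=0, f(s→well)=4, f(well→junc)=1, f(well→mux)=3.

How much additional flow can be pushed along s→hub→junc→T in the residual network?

Residual capacities along the path: s→hub: 4, hub→junc: 1, junc→T: 7.
Minimum is 1.

1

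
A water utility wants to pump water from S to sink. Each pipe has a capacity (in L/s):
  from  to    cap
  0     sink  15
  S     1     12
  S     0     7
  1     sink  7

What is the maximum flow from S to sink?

Augment S->0->sink: bottleneck 7. Total 7.
Augment S->1->sink: bottleneck 7. Total 14.
No augmenting path remains in the residual graph.

14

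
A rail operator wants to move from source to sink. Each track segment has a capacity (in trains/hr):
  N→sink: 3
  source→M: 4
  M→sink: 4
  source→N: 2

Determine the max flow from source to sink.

Augment source→M→sink: bottleneck 4. Total 4.
Augment source→N→sink: bottleneck 2. Total 6.
No augmenting path remains in the residual graph.

6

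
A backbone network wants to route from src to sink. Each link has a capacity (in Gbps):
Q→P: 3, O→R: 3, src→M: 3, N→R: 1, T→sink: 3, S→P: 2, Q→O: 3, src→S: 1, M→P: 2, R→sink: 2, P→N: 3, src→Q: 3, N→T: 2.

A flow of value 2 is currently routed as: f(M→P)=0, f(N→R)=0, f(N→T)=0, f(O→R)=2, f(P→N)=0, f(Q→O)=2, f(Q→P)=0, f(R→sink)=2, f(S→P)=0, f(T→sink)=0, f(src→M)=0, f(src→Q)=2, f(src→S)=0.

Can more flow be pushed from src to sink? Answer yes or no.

Yes

Residual path src→S→P→N→T→sink has bottleneck 1 > 0.
Pushing 1 along it raises the flow to 3, so the given flow is not maximum.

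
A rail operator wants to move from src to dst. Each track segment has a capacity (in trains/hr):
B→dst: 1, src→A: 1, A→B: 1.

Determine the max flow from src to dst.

Augment src→A→B→dst: bottleneck 1. Total 1.
No augmenting path remains in the residual graph.

1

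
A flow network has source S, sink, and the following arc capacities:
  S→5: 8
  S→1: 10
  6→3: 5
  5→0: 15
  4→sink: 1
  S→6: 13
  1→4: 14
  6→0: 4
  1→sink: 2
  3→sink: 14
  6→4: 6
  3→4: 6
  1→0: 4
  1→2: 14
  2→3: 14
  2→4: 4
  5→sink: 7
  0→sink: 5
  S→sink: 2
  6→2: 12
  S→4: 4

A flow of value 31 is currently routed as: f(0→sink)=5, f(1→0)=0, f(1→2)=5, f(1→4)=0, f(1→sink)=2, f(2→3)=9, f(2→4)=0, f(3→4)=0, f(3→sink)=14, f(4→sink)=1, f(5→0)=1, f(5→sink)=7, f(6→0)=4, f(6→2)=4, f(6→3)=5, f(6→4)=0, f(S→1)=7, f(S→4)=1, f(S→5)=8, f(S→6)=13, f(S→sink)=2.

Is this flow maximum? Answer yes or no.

Residual reachable from S: {0, 1, 2, 3, 4, 5, 6, S}; sink is not reachable.
Saturated cut: S→sink, 5→sink, 1→sink, 3→sink, 0→sink, 4→sink with total capacity 31 = current flow value. Flow is maximum.

Yes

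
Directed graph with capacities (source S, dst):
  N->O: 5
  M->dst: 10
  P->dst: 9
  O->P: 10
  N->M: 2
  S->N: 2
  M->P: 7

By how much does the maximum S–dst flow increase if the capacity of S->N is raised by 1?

1

Original max flow = 2.
After raising cap(S->N), augmenting paths through that edge carry 1 more unit.
New max flow = 3. Increase = 1.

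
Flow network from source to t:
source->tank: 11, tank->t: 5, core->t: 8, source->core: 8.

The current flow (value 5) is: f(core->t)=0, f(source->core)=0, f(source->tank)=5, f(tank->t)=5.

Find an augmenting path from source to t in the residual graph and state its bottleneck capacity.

source->core->t, bottleneck 8

Residual along source->core->t: source->core: 8, core->t: 8.
Bottleneck = min = 8.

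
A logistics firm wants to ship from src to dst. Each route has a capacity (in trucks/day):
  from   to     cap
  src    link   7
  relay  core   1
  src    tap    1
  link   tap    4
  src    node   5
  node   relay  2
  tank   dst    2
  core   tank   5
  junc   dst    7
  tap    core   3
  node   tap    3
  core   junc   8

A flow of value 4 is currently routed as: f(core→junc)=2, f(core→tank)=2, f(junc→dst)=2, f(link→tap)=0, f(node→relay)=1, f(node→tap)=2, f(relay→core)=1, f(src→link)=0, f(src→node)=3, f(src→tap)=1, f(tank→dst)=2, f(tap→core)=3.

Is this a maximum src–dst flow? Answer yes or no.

Residual reachable from src: {link, node, relay, src, tap}; dst is not reachable.
Saturated cut: tap→core, relay→core with total capacity 4 = current flow value. Flow is maximum.

Yes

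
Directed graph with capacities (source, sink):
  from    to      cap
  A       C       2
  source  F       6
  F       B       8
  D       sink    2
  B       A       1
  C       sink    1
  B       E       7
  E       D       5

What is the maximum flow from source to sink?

Augment source->F->B->E->D->sink: bottleneck 2. Total 2.
Augment source->F->B->A->C->sink: bottleneck 1. Total 3.
No augmenting path remains in the residual graph.

3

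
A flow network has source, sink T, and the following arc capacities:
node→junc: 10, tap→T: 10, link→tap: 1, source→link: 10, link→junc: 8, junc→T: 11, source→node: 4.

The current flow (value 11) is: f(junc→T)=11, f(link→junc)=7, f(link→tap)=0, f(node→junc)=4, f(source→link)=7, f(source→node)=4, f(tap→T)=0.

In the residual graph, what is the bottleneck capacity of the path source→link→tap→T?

1

Residual capacities along the path: source→link: 3, link→tap: 1, tap→T: 10.
Minimum is 1.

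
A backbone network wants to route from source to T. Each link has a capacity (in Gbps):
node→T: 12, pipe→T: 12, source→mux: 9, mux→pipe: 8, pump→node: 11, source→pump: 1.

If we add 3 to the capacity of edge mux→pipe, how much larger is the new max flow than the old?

1

Original max flow = 9.
After raising cap(mux→pipe), augmenting paths through that edge carry 1 more unit.
New max flow = 10. Increase = 1.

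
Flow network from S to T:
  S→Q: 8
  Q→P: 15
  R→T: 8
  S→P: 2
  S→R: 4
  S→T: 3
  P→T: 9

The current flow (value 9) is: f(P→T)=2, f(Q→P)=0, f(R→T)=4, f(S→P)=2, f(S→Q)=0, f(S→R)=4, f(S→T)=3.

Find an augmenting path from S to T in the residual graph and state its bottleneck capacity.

S→Q→P→T, bottleneck 7

Residual along S→Q→P→T: S→Q: 8, Q→P: 15, P→T: 7.
Bottleneck = min = 7.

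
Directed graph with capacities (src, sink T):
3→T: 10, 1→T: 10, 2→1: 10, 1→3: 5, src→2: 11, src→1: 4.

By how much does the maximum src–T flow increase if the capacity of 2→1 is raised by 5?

Original max flow = 14.
After raising cap(2→1), augmenting paths through that edge carry 1 more unit.
New max flow = 15. Increase = 1.

1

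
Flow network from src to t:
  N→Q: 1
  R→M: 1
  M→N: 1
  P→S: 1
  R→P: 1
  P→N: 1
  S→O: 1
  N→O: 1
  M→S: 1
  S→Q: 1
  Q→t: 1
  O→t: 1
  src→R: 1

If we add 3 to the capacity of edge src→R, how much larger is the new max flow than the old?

Original max flow = 1.
After raising cap(src→R), augmenting paths through that edge carry 1 more unit.
New max flow = 2. Increase = 1.

1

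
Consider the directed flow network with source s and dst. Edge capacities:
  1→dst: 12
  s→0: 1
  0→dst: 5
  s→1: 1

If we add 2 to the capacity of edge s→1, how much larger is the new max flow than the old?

2

Original max flow = 2.
After raising cap(s→1), augmenting paths through that edge carry 2 more units.
New max flow = 4. Increase = 2.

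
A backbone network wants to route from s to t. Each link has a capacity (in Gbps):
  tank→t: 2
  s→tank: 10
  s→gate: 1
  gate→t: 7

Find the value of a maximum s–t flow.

3

Augment s→tank→t: bottleneck 2. Total 2.
Augment s→gate→t: bottleneck 1. Total 3.
No augmenting path remains in the residual graph.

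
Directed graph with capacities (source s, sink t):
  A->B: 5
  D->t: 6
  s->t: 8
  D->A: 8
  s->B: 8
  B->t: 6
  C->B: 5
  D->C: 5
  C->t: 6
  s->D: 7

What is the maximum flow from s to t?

21

Augment s->t: bottleneck 8. Total 8.
Augment s->D->t: bottleneck 6. Total 14.
Augment s->B->t: bottleneck 6. Total 20.
Augment s->D->C->t: bottleneck 1. Total 21.
No augmenting path remains in the residual graph.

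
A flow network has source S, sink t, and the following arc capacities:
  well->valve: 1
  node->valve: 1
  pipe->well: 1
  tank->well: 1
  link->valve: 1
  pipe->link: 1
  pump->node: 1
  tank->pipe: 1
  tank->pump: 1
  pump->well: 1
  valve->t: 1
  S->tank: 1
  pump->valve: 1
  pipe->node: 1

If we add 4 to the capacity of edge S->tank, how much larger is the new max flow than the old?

Original max flow = 1.
Even with extra capacity on S->tank, another cut of capacity 1 remains binding.
New max flow = 1. Increase = 0.

0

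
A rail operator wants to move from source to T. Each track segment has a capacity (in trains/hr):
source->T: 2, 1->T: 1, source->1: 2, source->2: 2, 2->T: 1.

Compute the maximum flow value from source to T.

4

Augment source->T: bottleneck 2. Total 2.
Augment source->2->T: bottleneck 1. Total 3.
Augment source->1->T: bottleneck 1. Total 4.
No augmenting path remains in the residual graph.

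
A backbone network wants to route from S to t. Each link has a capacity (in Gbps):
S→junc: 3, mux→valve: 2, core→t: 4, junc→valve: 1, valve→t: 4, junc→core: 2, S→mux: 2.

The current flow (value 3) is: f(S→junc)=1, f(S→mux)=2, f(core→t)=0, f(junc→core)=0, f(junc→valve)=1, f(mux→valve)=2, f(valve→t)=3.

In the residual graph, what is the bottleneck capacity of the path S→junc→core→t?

2

Residual capacities along the path: S→junc: 2, junc→core: 2, core→t: 4.
Minimum is 2.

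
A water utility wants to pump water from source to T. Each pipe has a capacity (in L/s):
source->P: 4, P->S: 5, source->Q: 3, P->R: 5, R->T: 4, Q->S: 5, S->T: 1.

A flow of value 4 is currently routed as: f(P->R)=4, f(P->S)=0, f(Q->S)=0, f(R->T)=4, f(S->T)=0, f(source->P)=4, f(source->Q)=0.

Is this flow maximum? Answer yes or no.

Residual path source->Q->S->T has bottleneck 1 > 0.
Pushing 1 along it raises the flow to 5, so the given flow is not maximum.

No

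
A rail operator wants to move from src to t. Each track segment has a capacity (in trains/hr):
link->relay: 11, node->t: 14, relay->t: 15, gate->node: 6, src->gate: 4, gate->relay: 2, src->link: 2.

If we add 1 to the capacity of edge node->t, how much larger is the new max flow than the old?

0

Original max flow = 6.
Edge node->t does not cross the min cut (source side {src}), so extra capacity there cannot help.
New max flow = 6. Increase = 0.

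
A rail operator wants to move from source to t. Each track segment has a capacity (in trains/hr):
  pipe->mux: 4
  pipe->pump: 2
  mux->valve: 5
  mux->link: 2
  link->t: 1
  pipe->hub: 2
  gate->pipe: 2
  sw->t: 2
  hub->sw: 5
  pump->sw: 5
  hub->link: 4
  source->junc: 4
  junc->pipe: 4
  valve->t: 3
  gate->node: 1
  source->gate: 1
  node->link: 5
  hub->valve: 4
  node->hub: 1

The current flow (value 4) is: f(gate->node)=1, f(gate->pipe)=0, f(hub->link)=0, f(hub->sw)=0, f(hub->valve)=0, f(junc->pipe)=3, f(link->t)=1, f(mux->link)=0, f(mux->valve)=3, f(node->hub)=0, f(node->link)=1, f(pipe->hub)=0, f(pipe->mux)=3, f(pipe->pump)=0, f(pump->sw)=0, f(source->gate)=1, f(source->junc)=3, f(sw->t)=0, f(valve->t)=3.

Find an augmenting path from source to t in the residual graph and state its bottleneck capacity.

Residual along source->junc->pipe->pump->sw->t: source->junc: 1, junc->pipe: 1, pipe->pump: 2, pump->sw: 5, sw->t: 2.
Bottleneck = min = 1.

source->junc->pipe->pump->sw->t, bottleneck 1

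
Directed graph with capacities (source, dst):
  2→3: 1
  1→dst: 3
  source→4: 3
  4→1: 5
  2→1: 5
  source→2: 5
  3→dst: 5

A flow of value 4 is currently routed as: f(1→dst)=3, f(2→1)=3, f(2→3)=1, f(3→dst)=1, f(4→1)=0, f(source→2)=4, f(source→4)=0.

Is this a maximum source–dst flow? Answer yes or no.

Residual reachable from source: {1, 2, 4, source}; dst is not reachable.
Saturated cut: 2→3, 1→dst with total capacity 4 = current flow value. Flow is maximum.

Yes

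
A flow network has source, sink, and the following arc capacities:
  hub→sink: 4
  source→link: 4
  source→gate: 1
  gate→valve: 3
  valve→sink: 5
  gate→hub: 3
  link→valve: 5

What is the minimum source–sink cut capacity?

Max flow = 5 (via 2 augmenting paths).
In the residual at optimum, the set reachable from source is {source}.
Cut edges: source→link (cap 4), source→gate (cap 1). Sum = 5.

5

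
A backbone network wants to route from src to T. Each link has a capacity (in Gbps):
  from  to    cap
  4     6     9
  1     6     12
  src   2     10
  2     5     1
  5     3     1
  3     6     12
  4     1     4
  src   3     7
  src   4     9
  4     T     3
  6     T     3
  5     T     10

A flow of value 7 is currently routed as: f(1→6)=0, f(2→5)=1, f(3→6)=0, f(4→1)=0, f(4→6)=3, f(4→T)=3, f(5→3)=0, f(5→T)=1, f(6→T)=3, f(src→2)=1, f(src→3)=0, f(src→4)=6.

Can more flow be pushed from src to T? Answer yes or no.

No

Residual reachable from src: {1, 2, 3, 4, 6, src}; T is not reachable.
Saturated cut: 4→T, 2→5, 6→T with total capacity 7 = current flow value. Flow is maximum.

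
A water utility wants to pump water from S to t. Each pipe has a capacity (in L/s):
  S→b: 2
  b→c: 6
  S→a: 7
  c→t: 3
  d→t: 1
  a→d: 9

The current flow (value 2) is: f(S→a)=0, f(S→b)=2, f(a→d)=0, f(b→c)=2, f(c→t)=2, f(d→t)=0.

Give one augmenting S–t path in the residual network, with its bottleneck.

S→a→d→t, bottleneck 1

Residual along S→a→d→t: S→a: 7, a→d: 9, d→t: 1.
Bottleneck = min = 1.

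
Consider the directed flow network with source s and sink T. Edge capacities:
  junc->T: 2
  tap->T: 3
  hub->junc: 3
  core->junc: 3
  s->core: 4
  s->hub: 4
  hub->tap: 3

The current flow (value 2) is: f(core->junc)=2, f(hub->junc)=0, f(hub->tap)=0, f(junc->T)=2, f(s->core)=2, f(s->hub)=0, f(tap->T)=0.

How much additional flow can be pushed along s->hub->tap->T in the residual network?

Residual capacities along the path: s->hub: 4, hub->tap: 3, tap->T: 3.
Minimum is 3.

3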